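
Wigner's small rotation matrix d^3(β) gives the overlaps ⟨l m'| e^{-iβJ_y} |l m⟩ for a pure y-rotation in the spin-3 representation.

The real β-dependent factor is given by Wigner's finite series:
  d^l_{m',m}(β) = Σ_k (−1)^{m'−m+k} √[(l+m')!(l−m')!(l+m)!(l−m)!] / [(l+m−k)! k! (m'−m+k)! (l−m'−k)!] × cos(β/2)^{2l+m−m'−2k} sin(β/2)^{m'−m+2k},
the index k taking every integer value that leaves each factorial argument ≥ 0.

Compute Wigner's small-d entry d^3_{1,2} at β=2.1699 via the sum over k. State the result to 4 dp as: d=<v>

d=-0.3832

d^3_{1,2}(β=2.1699) via Wigner's sum:
c=cos(2.1699/2)=0.466957, s=sin(2.1699/2)=0.884280; N=√[24·2·120·1]=75.894664
k∈{1,2} keeps every argument non-negative
  k=1: (−1)^0·75.8947/(24)·0.4670^5·0.8843^1 = +0.062083
  k=2: (−1)^1·75.8947/(12)·0.4670^3·0.8843^3 = -0.445277
d^3_{1,2}(2.1699) = +0.062083 -0.445277 = -0.383193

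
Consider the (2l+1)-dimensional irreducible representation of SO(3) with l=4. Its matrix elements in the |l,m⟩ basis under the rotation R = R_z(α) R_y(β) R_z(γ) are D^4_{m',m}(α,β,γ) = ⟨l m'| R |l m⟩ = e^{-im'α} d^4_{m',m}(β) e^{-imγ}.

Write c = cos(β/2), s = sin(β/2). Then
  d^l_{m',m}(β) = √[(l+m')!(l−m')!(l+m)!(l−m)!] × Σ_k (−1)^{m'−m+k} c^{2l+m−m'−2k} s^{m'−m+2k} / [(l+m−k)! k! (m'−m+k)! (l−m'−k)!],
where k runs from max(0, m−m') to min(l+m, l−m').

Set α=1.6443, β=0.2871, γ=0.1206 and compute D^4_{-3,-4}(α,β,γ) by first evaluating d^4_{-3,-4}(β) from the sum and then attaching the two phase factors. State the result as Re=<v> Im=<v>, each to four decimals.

Re=-0.2433 Im=0.2872

First d^4_{-3,-4}(β=0.2871), then the phase factors e^{-i(-3)α} and e^{-i(-4)γ}:
c=cos(0.2871/2)=0.989714, s=sin(0.2871/2)=0.143057; N=√[1·5040·1·40320]=14255.272709
Admissible k: 0..0 (factorial args all ≥0)
  k=0: (−1)^1·14255.2727/(5040)·0.9897^7·0.1431^1 = -0.376378
d^4_{-3,-4}(0.2871) = -0.376378
Attach z-rotation phases: D = e^{-i(-3)(1.6443)}·(-0.376378)·e^{-i(-4)(0.1206)} = -0.243307+0.287163i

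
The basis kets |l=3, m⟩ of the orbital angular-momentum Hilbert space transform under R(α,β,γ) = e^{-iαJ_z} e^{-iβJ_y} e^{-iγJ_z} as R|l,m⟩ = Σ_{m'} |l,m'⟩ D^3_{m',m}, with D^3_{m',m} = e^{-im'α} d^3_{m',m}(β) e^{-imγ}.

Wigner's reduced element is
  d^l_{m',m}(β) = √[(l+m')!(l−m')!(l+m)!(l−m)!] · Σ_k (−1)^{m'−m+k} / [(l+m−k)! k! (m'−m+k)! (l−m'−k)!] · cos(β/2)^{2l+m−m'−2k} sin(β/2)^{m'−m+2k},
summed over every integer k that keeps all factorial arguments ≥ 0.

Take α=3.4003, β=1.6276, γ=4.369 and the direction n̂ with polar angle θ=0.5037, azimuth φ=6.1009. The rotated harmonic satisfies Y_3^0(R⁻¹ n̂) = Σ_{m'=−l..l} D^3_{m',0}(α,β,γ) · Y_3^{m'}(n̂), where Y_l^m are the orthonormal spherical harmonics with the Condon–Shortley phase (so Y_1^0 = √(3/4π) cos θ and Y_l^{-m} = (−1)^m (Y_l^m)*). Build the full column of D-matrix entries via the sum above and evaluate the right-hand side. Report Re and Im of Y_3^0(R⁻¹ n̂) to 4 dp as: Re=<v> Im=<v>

Re=0.3300 Im=0.0000

Need the full column D^3_{m',0} for m'=−3..3 at α=3.4003, β=1.6276, γ=4.369.
cos(β/2)=0.686741, sin(β/2)=0.726902
d^3_{-3,0}: single k=3 term ⇒ +0.556316;  D = -0.397007-0.389709i
d^3_{-2,0}: k∈[2..3] ⇒ +0.643702 -0.721191 = -0.077489;  D = -0.067346-0.038329i
d^3_{-1,0}: k∈[1..3] ⇒ +0.384620 -1.292763 +0.482795 = -0.425347;  D = +0.411192+0.108817i
d^3_{0,0}: k∈[0..3] ⇒ +0.104896 -1.057710 +1.185038 -0.147521 = +0.084702;  D = +0.084702+0.000000i
d^3_{1,0}: k∈[0..2] ⇒ -0.384620 +1.292763 -0.482795 = +0.425347;  D = -0.411192+0.108817i
d^3_{2,0}: k∈[0..1] ⇒ +0.643702 -0.721191 = -0.077489;  D = -0.067346+0.038329i
d^3_{3,0}: single k=0 term ⇒ -0.556316;  D = +0.397007-0.389709i
Y_3^{m'}(θ=0.5037,φ=6.1009) and Σ D·Y over m':
  (-0.3970-0.3897i)·(+0.0401+0.0244i)  (-0.0673-0.0383i)·(+0.1948+0.0743i)  (+0.4112+0.1088i)·(+0.4349+0.0802i)  (+0.0847+0.0000i)·(+0.2730+0.0000i)  (-0.4112+0.1088i)·(-0.4349+0.0802i)  (-0.0673+0.0383i)·(+0.1948-0.0743i)  (+0.3970-0.3897i)·(-0.0401+0.0244i)
Y_3^0(R⁻¹ n̂) = +0.330003+0.000000i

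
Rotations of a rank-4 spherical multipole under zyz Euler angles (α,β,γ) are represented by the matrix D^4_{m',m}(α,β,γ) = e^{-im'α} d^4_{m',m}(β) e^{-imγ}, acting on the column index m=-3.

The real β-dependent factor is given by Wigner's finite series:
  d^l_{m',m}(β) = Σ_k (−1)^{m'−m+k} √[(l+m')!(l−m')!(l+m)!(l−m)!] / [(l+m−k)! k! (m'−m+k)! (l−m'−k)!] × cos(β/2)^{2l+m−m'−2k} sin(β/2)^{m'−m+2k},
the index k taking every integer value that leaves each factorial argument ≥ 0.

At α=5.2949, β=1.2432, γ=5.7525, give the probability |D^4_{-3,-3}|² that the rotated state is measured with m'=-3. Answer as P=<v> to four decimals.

D^4_{-3,-3}(5.2949,1.2432,5.7525) = e^{-i·-3·5.2949}·d^4_{-3,-3}(1.2432)·e^{-i·-3·5.7525}. Compute d first:
c=cos(1.2432/2)=0.812948, s=sin(1.2432/2)=0.582337; N=√[1·5040·1·5040]=5040.000000
k: max(0,(-3)−(-3))=0 … min(4+(-3),4−(-3))=1
  k=0: (−1)^0·5040.0000/(5040)·0.8129^8·0.5823^0 = +0.190766
  k=1: (−1)^1·5040.0000/(720)·0.8129^6·0.5823^2 = -0.685207
d^4_{-3,-3}(1.2432) = +0.190766 -0.685207 = -0.494441
|D^4_{-3,-3}|² = |d^4_{-3,-3}(β)|² = (-0.494441)² = 0.244472 (the z-rotation phases have unit modulus)

P=0.2445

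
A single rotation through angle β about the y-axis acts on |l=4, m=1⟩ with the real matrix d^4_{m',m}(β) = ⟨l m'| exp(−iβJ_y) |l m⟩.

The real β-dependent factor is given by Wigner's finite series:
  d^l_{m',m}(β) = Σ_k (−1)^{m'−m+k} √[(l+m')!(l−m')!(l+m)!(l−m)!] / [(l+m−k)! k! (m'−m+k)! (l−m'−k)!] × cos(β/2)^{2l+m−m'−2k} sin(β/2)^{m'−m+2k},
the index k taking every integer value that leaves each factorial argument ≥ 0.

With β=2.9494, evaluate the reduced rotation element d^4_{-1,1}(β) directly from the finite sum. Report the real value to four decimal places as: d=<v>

d^4_{-1,1}(β=2.9494) via Wigner's sum:
With c≡cos(β/2)=0.095948 and s≡sin(β/2)=0.995386, N=[6·120·120·6]^{1/2}=720.000000
k∈{2,3,4,5} keeps every argument non-negative
  k=2: (−1)^0·720.0000/(72)·0.0959^6·0.9954^2 = +0.000008
  k=3: (−1)^1·720.0000/(24)·0.0959^4·0.9954^4 = -0.002496
  k=4: (−1)^2·720.0000/(48)·0.0959^2·0.9954^6 = +0.134313
  k=5: (−1)^3·720.0000/(720)·0.0959^0·0.9954^8 = -0.963681
d^4_{-1,1}(2.9494) = +0.000008 -0.002496 +0.134313 -0.963681 = -0.831856

d=-0.8319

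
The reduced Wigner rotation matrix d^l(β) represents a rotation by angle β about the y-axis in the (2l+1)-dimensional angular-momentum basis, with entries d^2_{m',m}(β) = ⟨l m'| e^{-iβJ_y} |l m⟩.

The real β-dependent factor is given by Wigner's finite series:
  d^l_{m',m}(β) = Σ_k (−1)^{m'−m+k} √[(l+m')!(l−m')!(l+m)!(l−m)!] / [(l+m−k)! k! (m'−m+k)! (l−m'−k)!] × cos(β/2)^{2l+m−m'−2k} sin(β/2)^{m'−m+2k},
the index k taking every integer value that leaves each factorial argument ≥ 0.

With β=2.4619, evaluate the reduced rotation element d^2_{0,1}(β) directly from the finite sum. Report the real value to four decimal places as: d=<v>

d=-0.5987

d^2_{0,1}(β=2.4619) via Wigner's sum:
With c≡cos(β/2)=0.333342 and s≡sin(β/2)=0.942806, N=[2·2·6·1]^{1/2}=4.898979
k∈{1,2} keeps every argument non-negative
  k=1: (−1)^0·4.8990/(2)·0.3333^3·0.9428^1 = +0.085540
  k=2: (−1)^1·4.8990/(2)·0.3333^1·0.9428^3 = -0.684278
d^2_{0,1}(2.4619) = +0.085540 -0.684278 = -0.598738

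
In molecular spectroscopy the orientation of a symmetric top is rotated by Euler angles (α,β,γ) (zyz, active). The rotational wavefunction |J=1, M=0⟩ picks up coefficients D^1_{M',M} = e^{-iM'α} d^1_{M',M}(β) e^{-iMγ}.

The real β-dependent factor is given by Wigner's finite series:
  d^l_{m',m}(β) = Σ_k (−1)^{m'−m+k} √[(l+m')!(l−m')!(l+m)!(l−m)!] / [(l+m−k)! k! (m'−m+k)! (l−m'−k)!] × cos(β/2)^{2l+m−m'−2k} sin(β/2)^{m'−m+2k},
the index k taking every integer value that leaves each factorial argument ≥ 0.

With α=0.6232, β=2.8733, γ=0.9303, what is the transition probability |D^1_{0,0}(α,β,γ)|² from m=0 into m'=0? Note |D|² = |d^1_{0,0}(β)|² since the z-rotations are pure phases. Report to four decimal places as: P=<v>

First d^1_{0,0}(β=2.8733), then the phase factors e^{-i(0)α} and e^{-i(0)γ}:
With c≡cos(β/2)=0.133744 and s≡sin(β/2)=0.991016, N=[1·1·1·1]^{1/2}=1.000000
The bounds max(0,m−m')=0 and min(l+m,l−m')=1 give 2 terms
  k=0: (−1)^0·1.0000/(1)·0.1337^2·0.9910^0 = +0.017888
  k=1: (−1)^1·1.0000/(1)·0.1337^0·0.9910^2 = -0.982112
d^1_{0,0}(2.8733) = +0.017888 -0.982112 = -0.964225
|D^1_{0,0}|² = |d^1_{0,0}(β)|² = (-0.964225)² = 0.929730 (the z-rotation phases have unit modulus)

P=0.9297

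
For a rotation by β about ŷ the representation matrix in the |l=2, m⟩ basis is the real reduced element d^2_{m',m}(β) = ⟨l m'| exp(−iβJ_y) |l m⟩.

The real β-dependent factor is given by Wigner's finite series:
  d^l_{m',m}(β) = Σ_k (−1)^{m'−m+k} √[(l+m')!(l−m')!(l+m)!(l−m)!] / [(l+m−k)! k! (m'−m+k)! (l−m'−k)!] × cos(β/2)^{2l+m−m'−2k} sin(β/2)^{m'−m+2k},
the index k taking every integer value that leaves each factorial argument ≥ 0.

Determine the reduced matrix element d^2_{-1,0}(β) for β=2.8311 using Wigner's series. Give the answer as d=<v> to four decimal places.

d^2_{-1,0}(β=2.8311) via Wigner's sum:
With c≡cos(β/2)=0.154623 and s≡sin(β/2)=0.987973, N=[1·6·2·2]^{1/2}=4.898979
k∈{1,2} keeps every argument non-negative
  k=1: (−1)^0·4.8990/(2)·0.1546^3·0.9880^1 = +0.008946
  k=2: (−1)^1·4.8990/(2)·0.1546^1·0.9880^3 = -0.365247
d^2_{-1,0}(2.8311) = +0.008946 -0.365247 = -0.356301

d=-0.3563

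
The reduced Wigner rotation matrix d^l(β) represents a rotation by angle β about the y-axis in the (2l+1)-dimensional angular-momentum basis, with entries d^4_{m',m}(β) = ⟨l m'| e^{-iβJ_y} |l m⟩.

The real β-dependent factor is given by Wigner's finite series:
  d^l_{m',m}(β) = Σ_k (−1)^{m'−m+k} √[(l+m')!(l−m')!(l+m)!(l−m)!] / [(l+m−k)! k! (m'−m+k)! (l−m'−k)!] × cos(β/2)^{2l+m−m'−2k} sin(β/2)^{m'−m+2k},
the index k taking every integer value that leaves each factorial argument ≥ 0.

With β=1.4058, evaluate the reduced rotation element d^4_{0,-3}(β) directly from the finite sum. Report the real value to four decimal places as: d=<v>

d=-0.2332

d^4_{0,-3}(β=1.4058) via Wigner's sum:
Half-angle: c=0.762971, s=0.646433. N=√(24·24·1·5040)=1703.830978
k: max(0,(-3)−(0))=0 … min(4+(-3),4−(0))=1
  k=0: (−1)^3·1703.8310/(144)·0.7630^5·0.6464^3 = -0.826369
  k=1: (−1)^4·1703.8310/(144)·0.7630^3·0.6464^5 = +0.593206
d^4_{0,-3}(1.4058) = -0.826369 +0.593206 = -0.233163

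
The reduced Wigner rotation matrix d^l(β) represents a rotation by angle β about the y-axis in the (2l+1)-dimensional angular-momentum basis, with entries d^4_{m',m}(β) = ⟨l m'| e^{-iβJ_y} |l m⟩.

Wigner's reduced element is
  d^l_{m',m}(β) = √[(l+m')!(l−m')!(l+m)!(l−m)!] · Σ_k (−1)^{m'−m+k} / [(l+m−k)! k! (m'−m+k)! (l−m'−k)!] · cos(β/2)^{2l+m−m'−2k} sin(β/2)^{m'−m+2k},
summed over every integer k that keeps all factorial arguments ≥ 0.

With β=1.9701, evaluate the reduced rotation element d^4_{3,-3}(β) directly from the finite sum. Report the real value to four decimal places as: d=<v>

d^4_{3,-3}(β=1.9701) via Wigner's sum:
c=cos(1.9701/2)=0.552821, s=sin(1.9701/2)=0.833300; N=√[5040·1·1·5040]=5040.000000
k: max(0,(-3)−(3))=0 … min(4+(-3),4−(3))=1
  k=0: (−1)^6·5040.0000/(720)·0.5528^2·0.8333^6 = +0.716268
  k=1: (−1)^7·5040.0000/(5040)·0.5528^0·0.8333^8 = -0.232493
d^4_{3,-3}(1.9701) = +0.716268 -0.232493 = +0.483775

d=0.4838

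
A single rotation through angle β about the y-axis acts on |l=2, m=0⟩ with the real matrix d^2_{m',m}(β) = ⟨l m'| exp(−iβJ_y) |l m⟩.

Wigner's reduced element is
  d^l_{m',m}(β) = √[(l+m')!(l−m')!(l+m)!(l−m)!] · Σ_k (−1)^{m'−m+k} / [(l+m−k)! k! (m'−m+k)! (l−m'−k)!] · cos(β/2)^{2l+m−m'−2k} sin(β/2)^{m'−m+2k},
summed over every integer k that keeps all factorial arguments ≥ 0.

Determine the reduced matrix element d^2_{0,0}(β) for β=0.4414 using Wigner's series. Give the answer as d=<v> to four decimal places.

d=0.7262

d^2_{0,0}(β=0.4414) via Wigner's sum:
c=cos(0.4414/2)=0.975744, s=sin(0.4414/2)=0.218913; N=√[2·2·2·2]=4.000000
The bounds max(0,m−m')=0 and min(l+m,l−m')=2 give 3 terms
  k=0: (−1)^0·4.0000/(4)·0.9757^4·0.2189^0 = +0.906451
  k=1: (−1)^1·4.0000/(1)·0.9757^2·0.2189^2 = -0.182505
  k=2: (−1)^2·4.0000/(4)·0.9757^0·0.2189^4 = +0.002297
d^2_{0,0}(0.4414) = +0.906451 -0.182505 +0.002297 = +0.726243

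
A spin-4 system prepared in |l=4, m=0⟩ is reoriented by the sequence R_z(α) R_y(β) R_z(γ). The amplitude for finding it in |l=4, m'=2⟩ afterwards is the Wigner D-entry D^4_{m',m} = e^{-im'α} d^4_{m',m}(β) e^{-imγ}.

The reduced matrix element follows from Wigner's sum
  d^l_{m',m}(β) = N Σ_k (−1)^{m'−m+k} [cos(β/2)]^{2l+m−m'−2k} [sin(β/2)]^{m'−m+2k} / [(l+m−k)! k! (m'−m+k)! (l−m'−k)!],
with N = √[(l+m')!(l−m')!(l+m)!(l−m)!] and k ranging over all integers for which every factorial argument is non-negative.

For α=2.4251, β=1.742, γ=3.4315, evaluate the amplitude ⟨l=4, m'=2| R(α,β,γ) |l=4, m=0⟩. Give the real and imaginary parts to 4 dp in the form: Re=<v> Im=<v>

Split into d^4_{2,0}(β=1.742) × two z-phases.
Half-angle: c=0.644062, s=0.764973. N=√(720·2·24·24)=910.735966
Admissible k: 0..2 (factorial args all ≥0)
  k=0: (−1)^2·910.7360/(96)·0.6441^6·0.7650^2 = +0.396259
  k=1: (−1)^3·910.7360/(36)·0.6441^4·0.7650^4 = -1.490684
  k=2: (−1)^4·910.7360/(96)·0.6441^2·0.7650^6 = +0.788596
d^4_{2,0}(1.742) = +0.396259 -1.490684 +0.788596 = -0.305829
D = (+0.137375+0.990519i)·(-0.305829)·(+1.000000+0.000000i) = -0.042013-0.302930i

Re=-0.0420 Im=-0.3029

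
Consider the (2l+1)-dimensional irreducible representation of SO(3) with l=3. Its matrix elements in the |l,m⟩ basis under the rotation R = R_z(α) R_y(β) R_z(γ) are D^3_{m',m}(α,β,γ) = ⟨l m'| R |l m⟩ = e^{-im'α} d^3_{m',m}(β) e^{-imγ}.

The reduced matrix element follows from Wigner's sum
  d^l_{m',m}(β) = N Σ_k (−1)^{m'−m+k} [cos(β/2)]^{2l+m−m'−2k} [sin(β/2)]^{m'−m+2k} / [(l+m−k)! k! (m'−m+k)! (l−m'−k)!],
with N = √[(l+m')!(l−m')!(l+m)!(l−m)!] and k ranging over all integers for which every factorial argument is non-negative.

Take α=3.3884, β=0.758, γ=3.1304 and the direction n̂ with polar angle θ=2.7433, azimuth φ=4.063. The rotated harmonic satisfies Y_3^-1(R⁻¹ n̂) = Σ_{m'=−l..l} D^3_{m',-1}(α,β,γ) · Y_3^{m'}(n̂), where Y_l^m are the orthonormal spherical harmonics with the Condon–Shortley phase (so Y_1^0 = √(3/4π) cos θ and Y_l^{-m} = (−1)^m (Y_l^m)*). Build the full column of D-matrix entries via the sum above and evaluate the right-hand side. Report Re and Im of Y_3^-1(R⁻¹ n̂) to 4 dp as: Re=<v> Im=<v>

Re=-0.0174 Im=0.0051

Need the full column D^3_{m',-1} for m'=−3..3 at α=3.3884, β=0.758, γ=3.1304.
cos(β/2)=0.929035, sin(β/2)=0.369992
d^3_{-3,-1}: single k=2 term ⇒ +0.394964;  D = +0.294520+0.263163i
d^3_{-2,-1}: k∈[1..2] ⇒ +0.809753 -0.256863 = +0.552890;  D = -0.489790-0.256500i
d^3_{-1,-1}: k∈[0..2] ⇒ +0.642973 -0.815835 +0.097047 = -0.075815;  D = -0.073720-0.017698i
d^3_{0,-1}: k∈[0..2] ⇒ -0.887040 +0.422069 -0.022314 = -0.487285;  D = +0.487254-0.005454i
d^3_{1,-1}: k∈[0..2] ⇒ +0.611876 -0.129396 +0.002565 = +0.485045;  D = +0.468991-0.123758i
d^3_{2,-1}: k∈[0..1] ⇒ -0.256863 +0.020370 = -0.236493;  D = +0.206995-0.114377i
d^3_{3,-1}: single k=0 term ⇒ +0.062644;  D = +0.045767-0.042774i
Y_3^{m'}(θ=2.7433,φ=4.063) and Σ D·Y over m':
  (+0.2945+0.2632i)·(+0.0226+0.0090i)  (-0.4898-0.2565i)·(+0.0381+0.1365i)  (-0.0737-0.0177i)·(-0.2462+0.3242i)  (+0.4873-0.0055i)·(-0.4292+0.0000i)  (+0.4690-0.1238i)·(+0.2462+0.3242i)  (+0.2070-0.1144i)·(+0.0381-0.1365i)  (+0.0458-0.0428i)·(-0.0226+0.0090i)
Y_3^-1(R⁻¹ n̂) = -0.017392+0.005147i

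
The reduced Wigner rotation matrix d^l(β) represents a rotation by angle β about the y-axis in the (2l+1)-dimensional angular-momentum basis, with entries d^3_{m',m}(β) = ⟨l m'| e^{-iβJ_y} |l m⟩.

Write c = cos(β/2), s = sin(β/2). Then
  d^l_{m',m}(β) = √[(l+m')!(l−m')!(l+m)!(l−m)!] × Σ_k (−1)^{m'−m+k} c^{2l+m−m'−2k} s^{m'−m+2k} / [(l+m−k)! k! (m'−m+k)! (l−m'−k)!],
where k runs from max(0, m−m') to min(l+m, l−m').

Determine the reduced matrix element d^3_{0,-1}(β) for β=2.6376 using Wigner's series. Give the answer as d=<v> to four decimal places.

d=-0.5926

d^3_{0,-1}(β=2.6376) via Wigner's sum:
With c≡cos(β/2)=0.249338 and s≡sin(β/2)=0.968417, N=[6·6·2·24]^{1/2}=41.569219
k∈{0,1,2} keeps every argument non-negative
  k=0: (−1)^1·41.5692/(12)·0.2493^5·0.9684^1 = -0.003233
  k=1: (−1)^2·41.5692/(4)·0.2493^3·0.9684^3 = +0.146306
  k=2: (−1)^3·41.5692/(12)·0.2493^1·0.9684^5 = -0.735681
d^3_{0,-1}(2.6376) = -0.003233 +0.146306 -0.735681 = -0.592608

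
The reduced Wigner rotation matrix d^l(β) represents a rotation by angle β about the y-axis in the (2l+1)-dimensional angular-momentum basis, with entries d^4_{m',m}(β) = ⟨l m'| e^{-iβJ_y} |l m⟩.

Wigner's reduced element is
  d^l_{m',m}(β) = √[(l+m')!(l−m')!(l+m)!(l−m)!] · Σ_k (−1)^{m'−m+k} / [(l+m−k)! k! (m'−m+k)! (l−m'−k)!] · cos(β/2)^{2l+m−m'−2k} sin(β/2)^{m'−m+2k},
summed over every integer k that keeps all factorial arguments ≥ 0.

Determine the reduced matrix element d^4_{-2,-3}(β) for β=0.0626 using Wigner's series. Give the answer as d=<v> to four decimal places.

d=-0.1164

d^4_{-2,-3}(β=0.0626) via Wigner's sum:
c=cos(0.0626/2)=0.999510, s=sin(0.0626/2)=0.031295; N=√[2·720·1·5040]=2693.993318
k∈{0,1} keeps every argument non-negative
  k=0: (−1)^1·2693.9933/(720)·0.9995^7·0.0313^1 = -0.116694
  k=1: (−1)^2·2693.9933/(240)·0.9995^5·0.0313^3 = +0.000343
d^4_{-2,-3}(0.0626) = -0.116694 +0.000343 = -0.116351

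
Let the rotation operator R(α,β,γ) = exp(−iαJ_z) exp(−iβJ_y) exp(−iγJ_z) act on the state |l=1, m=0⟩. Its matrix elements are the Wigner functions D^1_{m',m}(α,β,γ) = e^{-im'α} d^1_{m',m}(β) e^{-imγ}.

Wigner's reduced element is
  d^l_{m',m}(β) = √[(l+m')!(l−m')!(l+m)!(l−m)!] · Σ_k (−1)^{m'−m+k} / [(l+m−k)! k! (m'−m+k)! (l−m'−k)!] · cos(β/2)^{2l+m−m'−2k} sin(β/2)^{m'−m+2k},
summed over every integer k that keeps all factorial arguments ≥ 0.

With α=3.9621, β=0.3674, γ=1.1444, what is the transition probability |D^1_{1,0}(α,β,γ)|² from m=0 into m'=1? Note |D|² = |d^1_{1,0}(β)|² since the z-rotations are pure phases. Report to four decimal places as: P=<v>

P=0.0645

First d^1_{1,0}(β=0.3674), then the phase factors e^{-i(1)α} and e^{-i(0)γ}:
With c≡cos(β/2)=0.983175 and s≡sin(β/2)=0.182669, N=[2·1·1·1]^{1/2}=1.414214
k: max(0,(0)−(1))=0 … min(1+(0),1−(1))=0
  k=0: (−1)^1·1.4142/(1)·0.9832^1·0.1827^1 = -0.253986
d^1_{1,0}(0.3674) = -0.253986
|D^1_{1,0}|² = |d^1_{1,0}(β)|² = (-0.253986)² = 0.064509 (the z-rotation phases have unit modulus)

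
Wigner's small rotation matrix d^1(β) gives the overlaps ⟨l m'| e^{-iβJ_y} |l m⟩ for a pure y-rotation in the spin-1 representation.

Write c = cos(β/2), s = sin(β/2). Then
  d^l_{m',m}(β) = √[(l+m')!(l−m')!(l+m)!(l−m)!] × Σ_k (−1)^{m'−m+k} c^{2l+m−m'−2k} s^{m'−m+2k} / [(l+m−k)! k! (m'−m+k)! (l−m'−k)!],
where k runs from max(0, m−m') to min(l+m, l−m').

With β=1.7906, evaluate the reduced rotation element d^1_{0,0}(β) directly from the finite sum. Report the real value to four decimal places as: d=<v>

d^1_{0,0}(β=1.7906) via Wigner's sum:
c=cos(1.7906/2)=0.625285, s=sin(1.7906/2)=0.780397; N=√[1·1·1·1]=1.000000
k∈{0,1} keeps every argument non-negative
  k=0: (−1)^0·1.0000/(1)·0.6253^2·0.7804^0 = +0.390981
  k=1: (−1)^1·1.0000/(1)·0.6253^0·0.7804^2 = -0.609019
d^1_{0,0}(1.7906) = +0.390981 -0.609019 = -0.218038

d=-0.2180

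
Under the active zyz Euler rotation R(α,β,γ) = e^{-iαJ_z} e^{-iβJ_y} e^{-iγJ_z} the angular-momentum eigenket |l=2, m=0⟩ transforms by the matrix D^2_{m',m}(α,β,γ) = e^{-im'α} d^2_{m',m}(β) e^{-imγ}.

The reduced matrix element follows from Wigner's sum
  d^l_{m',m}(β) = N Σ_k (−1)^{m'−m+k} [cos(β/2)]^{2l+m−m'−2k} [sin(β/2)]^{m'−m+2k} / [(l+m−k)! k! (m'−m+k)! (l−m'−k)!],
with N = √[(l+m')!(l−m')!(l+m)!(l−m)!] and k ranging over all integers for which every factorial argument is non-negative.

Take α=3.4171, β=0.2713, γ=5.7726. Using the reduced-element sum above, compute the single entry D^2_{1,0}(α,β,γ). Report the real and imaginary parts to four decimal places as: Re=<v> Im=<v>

Re=0.3043 Im=-0.0860

D^2_{1,0}(3.4171,0.2713,5.7726) = e^{-i·1·3.4171}·d^2_{1,0}(0.2713)·e^{-i·0·5.7726}. Compute d first:
Half-angle: c=0.990814, s=0.135234. N=√(6·1·2·2)=4.898979
The bounds max(0,m−m')=0 and min(l+m,l−m')=1 give 2 terms
  k=0: (−1)^1·4.8990/(2)·0.9908^3·0.1352^1 = -0.322210
  k=1: (−1)^2·4.8990/(2)·0.9908^1·0.1352^3 = +0.006002
d^2_{1,0}(0.2713) = -0.322210 +0.006002 = -0.316207
D = (-0.962287+0.272035i)·(-0.316207)·(+1.000000+0.000000i) = +0.304282-0.086020i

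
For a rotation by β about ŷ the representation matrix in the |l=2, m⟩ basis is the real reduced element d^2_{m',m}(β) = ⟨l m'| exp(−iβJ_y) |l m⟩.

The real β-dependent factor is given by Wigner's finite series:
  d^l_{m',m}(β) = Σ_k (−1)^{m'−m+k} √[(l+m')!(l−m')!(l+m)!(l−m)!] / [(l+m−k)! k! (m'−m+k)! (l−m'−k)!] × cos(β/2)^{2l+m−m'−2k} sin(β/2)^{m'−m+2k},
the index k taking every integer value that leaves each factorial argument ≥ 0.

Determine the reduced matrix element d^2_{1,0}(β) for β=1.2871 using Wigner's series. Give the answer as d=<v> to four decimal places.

d^2_{1,0}(β=1.2871) via Wigner's sum:
Half-angle: c=0.799971, s=0.600039. N=√(6·1·2·2)=4.898979
The bounds max(0,m−m')=0 and min(l+m,l−m')=1 give 2 terms
  k=0: (−1)^1·4.8990/(2)·0.8000^3·0.6000^1 = -0.752450
  k=1: (−1)^2·4.8990/(2)·0.8000^1·0.6000^3 = +0.423339
d^2_{1,0}(1.2871) = -0.752450 +0.423339 = -0.329110

d=-0.3291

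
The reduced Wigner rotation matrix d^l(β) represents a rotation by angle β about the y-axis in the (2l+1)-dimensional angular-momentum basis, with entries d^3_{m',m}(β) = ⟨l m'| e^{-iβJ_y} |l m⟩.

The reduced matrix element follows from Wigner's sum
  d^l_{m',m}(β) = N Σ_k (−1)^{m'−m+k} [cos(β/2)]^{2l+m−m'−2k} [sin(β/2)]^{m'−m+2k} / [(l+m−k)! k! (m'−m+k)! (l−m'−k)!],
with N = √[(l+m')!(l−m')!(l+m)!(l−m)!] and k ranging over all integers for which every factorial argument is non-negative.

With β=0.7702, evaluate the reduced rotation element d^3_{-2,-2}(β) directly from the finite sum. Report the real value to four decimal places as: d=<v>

d=0.1131

d^3_{-2,-2}(β=0.7702) via Wigner's sum:
Half-angle: c=0.926761, s=0.375652. N=√(1·120·1·120)=120.000000
k∈{0,1} keeps every argument non-negative
  k=0: (−1)^0·120.0000/(120)·0.9268^6·0.3757^0 = +0.633587
  k=1: (−1)^1·120.0000/(24)·0.9268^4·0.3757^2 = -0.520489
d^3_{-2,-2}(0.7702) = +0.633587 -0.520489 = +0.113098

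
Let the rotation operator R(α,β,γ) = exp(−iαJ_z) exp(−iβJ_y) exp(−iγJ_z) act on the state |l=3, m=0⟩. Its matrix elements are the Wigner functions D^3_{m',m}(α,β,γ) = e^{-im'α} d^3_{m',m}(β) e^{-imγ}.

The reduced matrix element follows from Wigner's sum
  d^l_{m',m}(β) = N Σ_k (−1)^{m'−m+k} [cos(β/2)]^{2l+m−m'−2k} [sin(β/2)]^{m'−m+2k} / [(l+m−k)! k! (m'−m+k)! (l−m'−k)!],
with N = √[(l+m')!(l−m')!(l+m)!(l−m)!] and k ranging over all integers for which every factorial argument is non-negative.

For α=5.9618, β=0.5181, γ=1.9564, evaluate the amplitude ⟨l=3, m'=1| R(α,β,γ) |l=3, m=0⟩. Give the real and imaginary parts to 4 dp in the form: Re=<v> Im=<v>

Re=-0.5643 Im=-0.1879

First d^3_{1,0}(β=0.5181), then the phase factors e^{-i(1)α} and e^{-i(0)γ}:
With c≡cos(β/2)=0.966634 and s≡sin(β/2)=0.256162, N=[24·2·6·6]^{1/2}=41.569219
The bounds max(0,m−m')=0 and min(l+m,l−m')=2 give 3 terms
  k=0: (−1)^1·41.5692/(12)·0.9666^5·0.2562^1 = -0.748886
  k=1: (−1)^2·41.5692/(4)·0.9666^3·0.2562^3 = +0.157777
  k=2: (−1)^3·41.5692/(12)·0.9666^1·0.2562^5 = -0.003693
d^3_{1,0}(0.5181) = -0.748886 +0.157777 -0.003693 = -0.594802
Attach z-rotation phases: D = e^{-i(1)(5.9618)}·(-0.594802)·e^{-i(0)(1.9564)} = -0.564348-0.187887i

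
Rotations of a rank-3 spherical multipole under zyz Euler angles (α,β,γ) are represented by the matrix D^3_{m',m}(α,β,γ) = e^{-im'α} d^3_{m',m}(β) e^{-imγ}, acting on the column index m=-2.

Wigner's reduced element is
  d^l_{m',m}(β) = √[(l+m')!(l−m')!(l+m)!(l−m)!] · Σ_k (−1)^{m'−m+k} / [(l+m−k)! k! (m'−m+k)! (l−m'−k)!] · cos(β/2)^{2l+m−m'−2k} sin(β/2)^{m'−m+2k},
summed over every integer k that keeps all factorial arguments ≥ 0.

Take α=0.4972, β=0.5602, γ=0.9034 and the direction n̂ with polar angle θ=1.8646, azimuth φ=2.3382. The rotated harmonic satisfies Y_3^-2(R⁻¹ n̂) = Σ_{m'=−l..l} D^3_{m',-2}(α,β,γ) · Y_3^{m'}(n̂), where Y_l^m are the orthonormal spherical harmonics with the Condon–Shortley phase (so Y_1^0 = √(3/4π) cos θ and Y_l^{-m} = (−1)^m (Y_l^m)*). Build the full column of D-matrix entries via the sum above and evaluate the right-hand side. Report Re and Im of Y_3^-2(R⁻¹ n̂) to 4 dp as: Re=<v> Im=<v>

Need the full column D^3_{m',-2} for m'=−3..3 at α=0.4972, β=0.5602, γ=0.9034.
cos(β/2)=0.961028, sin(β/2)=0.276452
d^3_{-3,-2}: single k=1 term ⇒ +0.555104;  D = -0.548294-0.086688i
d^3_{-2,-2}: k∈[0..1] ⇒ +0.787799 -0.325951 = +0.461848;  D = -0.435349+0.154191i
d^3_{-1,-2}: k∈[0..1] ⇒ -0.716637 +0.118603 = -0.598034;  D = +0.400236-0.444359i
d^3_{0,-2}: k∈[0..1] ⇒ +0.357062 -0.029547 = +0.327515;  D = -0.076579+0.318436i
d^3_{1,-2}: k∈[0..1] ⇒ -0.118603 +0.004907 = -0.113696;  D = -0.029360-0.109840i
d^3_{2,-2}: k∈[0..1] ⇒ +0.026972 -0.000446 = +0.026526;  D = +0.018243+0.019256i
d^3_{3,-2}: single k=0 term ⇒ -0.003801;  D = -0.003614-0.001178i
Y_3^{m'}(θ=1.8646,φ=2.3382) and Σ D·Y over m':
  (-0.5483-0.0867i)·(+0.2723-0.2444i)  (-0.4353+0.1542i)·(+0.0098-0.2710i)  (+0.4002-0.4444i)·(+0.1247+0.1293i)  (-0.0766+0.3184i)·(+0.2789+0.0000i)  (-0.0294-0.1098i)·(-0.1247+0.1293i)  (+0.0182+0.0193i)·(+0.0098+0.2710i)  (-0.0036-0.0012i)·(-0.2723-0.2444i)
Y_3^-2(R⁻¹ n̂) = -0.033423+0.331222i

Re=-0.0334 Im=0.3312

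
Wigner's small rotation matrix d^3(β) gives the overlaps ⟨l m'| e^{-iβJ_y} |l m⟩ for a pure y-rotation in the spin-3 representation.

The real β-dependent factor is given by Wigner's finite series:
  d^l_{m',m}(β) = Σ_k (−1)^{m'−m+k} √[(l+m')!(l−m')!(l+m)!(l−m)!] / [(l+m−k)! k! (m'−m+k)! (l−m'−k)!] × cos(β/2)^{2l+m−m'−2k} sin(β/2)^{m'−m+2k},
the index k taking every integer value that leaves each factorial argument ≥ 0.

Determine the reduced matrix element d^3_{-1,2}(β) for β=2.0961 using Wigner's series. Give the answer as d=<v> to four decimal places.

d=-0.2590

d^3_{-1,2}(β=2.0961) via Wigner's sum:
With c≡cos(β/2)=0.499262 and s≡sin(β/2)=0.866451, N=[2·24·120·1]^{1/2}=75.894664
k: max(0,(2)−(-1))=3 … min(3+(2),3−(-1))=4
  k=3: (−1)^0·75.8947/(12)·0.4993^3·0.8665^3 = +0.511973
  k=4: (−1)^1·75.8947/(24)·0.4993^1·0.8665^5 = -0.770990
d^3_{-1,2}(2.0961) = +0.511973 -0.770990 = -0.259018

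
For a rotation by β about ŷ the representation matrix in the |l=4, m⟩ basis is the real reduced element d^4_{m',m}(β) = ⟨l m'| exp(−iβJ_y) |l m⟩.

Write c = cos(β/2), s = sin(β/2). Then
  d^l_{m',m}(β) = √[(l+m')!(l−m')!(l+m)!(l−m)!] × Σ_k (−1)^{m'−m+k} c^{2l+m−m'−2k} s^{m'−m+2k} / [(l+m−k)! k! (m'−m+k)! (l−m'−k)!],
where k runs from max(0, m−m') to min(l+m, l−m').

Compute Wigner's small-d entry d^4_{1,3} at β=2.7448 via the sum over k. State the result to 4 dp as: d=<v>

d=-0.0180

d^4_{1,3}(β=2.7448) via Wigner's sum:
With c≡cos(β/2)=0.197097 and s≡sin(β/2)=0.980384, N=[120·6·5040·1]^{1/2}=1904.940944
Admissible k: 2..3 (factorial args all ≥0)
  k=2: (−1)^0·1904.9409/(240)·0.1971^6·0.9804^2 = +0.000447
  k=3: (−1)^1·1904.9409/(144)·0.1971^4·0.9804^4 = -0.018443
d^4_{1,3}(2.7448) = +0.000447 -0.018443 = -0.017996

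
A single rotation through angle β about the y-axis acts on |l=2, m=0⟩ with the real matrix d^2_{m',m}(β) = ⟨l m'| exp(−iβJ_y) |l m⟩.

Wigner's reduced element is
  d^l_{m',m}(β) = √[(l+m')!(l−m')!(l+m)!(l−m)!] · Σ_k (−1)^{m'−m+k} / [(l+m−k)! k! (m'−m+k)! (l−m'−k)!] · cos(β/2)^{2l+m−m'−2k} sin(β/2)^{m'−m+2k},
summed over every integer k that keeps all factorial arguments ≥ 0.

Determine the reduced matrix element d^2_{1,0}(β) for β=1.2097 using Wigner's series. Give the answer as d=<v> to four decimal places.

d=-0.4048

d^2_{1,0}(β=1.2097) via Wigner's sum:
Half-angle: c=0.822587, s=0.568639. N=√(6·1·2·2)=4.898979
k: max(0,(0)−(1))=0 … min(2+(0),2−(1))=1
  k=0: (−1)^1·4.8990/(2)·0.8226^3·0.5686^1 = -0.775279
  k=1: (−1)^2·4.8990/(2)·0.8226^1·0.5686^3 = +0.370482
d^2_{1,0}(1.2097) = -0.775279 +0.370482 = -0.404797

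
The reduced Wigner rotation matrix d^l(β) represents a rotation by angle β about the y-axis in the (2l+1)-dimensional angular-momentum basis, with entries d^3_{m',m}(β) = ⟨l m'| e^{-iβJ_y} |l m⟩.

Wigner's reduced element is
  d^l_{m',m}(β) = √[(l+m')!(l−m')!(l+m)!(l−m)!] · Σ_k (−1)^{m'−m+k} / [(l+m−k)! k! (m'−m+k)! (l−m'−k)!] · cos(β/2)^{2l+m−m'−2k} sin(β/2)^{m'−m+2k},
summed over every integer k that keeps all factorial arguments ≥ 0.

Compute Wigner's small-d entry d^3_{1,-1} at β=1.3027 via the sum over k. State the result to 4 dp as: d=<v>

d^3_{1,-1}(β=1.3027) via Wigner's sum:
With c≡cos(β/2)=0.795266 and s≡sin(β/2)=0.606261, N=[24·2·2·24]^{1/2}=48.000000
k: max(0,(-1)−(1))=0 … min(3+(-1),3−(1))=2
  k=0: (−1)^2·48.0000/(8)·0.7953^4·0.6063^2 = +0.882104
  k=1: (−1)^3·48.0000/(6)·0.7953^2·0.6063^4 = -0.683522
  k=2: (−1)^4·48.0000/(48)·0.7953^0·0.6063^6 = +0.049654
d^3_{1,-1}(1.3027) = +0.882104 -0.683522 +0.049654 = +0.248237

d=0.2482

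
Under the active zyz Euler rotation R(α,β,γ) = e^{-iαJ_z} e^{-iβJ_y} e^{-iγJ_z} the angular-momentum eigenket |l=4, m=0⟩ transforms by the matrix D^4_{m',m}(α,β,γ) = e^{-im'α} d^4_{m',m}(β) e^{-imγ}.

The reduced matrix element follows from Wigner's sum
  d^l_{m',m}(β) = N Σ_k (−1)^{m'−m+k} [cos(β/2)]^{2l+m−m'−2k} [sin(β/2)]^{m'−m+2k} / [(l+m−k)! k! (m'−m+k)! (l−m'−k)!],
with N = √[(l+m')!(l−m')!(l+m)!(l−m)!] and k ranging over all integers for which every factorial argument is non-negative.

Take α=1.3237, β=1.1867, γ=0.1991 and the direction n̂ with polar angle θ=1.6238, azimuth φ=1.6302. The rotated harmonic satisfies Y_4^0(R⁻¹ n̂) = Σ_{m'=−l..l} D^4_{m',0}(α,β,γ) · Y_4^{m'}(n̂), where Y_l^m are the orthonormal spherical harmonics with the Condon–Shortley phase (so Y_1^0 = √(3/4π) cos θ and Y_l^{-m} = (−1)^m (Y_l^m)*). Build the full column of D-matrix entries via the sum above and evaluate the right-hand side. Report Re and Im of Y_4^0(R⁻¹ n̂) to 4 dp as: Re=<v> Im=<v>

Re=0.0068 Im=0.0000

Need the full column D^4_{m',0} for m'=−4..4 at α=1.3237, β=1.1867, γ=0.1991.
cos(β/2)=0.829072, sin(β/2)=0.559142
d^4_{-4,0}: single k=4 term ⇒ +0.386372;  D = +0.212520-0.322674i
d^4_{-3,0}: k∈[3..4] ⇒ +0.810198 -0.368511 = +0.441687;  D = -0.298245-0.325788i
d^4_{-2,0}: k∈[2..4] ⇒ +0.963205 -1.168279 +0.199268 = -0.005806;  D = +0.005111-0.002754i
d^4_{-1,0}: k∈[1..4] ⇒ +0.673261 -1.837356 +0.835703 -0.063352 = -0.391744;  D = -0.095816-0.379845i
d^4_{0,0}: k∈[0..4] ⇒ +0.223223 -1.624492 +1.662490 -0.336074 +0.009554 = -0.065300;  D = -0.065300+0.000000i
d^4_{1,0}: k∈[0..3] ⇒ -0.673261 +1.837356 -0.835703 +0.063352 = +0.391744;  D = +0.095816-0.379845i
d^4_{2,0}: k∈[0..2] ⇒ +0.963205 -1.168279 +0.199268 = -0.005806;  D = +0.005111+0.002754i
d^4_{3,0}: k∈[0..1] ⇒ -0.810198 +0.368511 = -0.441687;  D = +0.298245-0.325788i
d^4_{4,0}: single k=0 term ⇒ +0.386372;  D = +0.212520+0.322674i
Y_4^{m'}(θ=1.6238,φ=1.6302) and Σ D·Y over m':
  (+0.2125-0.3227i)·(+0.4277-0.1036i)  (-0.2982-0.3258i)·(-0.0117-0.0650i)  (+0.0051-0.0028i)·(+0.3247-0.0388i)  (-0.0958-0.3798i)·(-0.0044-0.0745i)  (-0.0653+0.0000i)·(+0.3085+0.0000i)  (+0.0958-0.3798i)·(+0.0044-0.0745i)  (+0.0051+0.0028i)·(+0.3247+0.0388i)  (+0.2982-0.3258i)·(+0.0117-0.0650i)  (+0.2125+0.3227i)·(+0.4277+0.1036i)
Y_4^0(R⁻¹ n̂) = +0.006819+0.000000i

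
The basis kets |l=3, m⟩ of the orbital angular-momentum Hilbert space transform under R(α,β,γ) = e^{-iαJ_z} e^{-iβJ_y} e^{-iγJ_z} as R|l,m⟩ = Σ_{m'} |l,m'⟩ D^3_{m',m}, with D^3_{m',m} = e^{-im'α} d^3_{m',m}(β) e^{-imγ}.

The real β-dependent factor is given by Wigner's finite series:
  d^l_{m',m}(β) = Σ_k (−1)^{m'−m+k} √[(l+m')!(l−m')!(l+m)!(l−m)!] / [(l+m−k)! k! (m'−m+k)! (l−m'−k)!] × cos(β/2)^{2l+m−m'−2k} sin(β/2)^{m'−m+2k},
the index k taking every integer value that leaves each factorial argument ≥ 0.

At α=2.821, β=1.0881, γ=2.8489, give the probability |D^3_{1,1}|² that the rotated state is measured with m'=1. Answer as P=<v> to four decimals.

P=0.1945

D^3_{1,1}(2.821,1.0881,2.8489) = e^{-i·1·2.821}·d^3_{1,1}(1.0881)·e^{-i·1·2.8489}. Compute d first:
With c≡cos(β/2)=0.855619 and s≡sin(β/2)=0.517605, N=[24·2·24·2]^{1/2}=48.000000
k: max(0,(1)−(1))=0 … min(3+(1),3−(1))=2
  k=0: (−1)^0·48.0000/(48)·0.8556^6·0.5176^0 = +0.392359
  k=1: (−1)^1·48.0000/(6)·0.8556^4·0.5176^2 = -1.148710
  k=2: (−1)^2·48.0000/(8)·0.8556^2·0.5176^4 = +0.315288
d^3_{1,1}(1.0881) = +0.392359 -1.148710 +0.315288 = -0.441062
|D^3_{1,1}|² = |d^3_{1,1}(β)|² = (-0.441062)² = 0.194536 (the z-rotation phases have unit modulus)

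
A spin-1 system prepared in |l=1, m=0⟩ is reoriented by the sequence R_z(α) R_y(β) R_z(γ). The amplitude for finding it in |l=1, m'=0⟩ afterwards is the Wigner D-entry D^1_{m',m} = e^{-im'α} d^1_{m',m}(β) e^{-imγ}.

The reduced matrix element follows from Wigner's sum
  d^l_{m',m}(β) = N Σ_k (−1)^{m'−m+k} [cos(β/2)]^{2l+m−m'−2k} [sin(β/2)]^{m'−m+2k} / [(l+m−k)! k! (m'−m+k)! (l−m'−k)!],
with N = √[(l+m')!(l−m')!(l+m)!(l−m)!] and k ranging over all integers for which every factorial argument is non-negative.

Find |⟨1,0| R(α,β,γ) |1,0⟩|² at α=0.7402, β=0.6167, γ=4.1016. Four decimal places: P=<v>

D^1_{0,0}(0.7402,0.6167,4.1016) = e^{-i·0·0.7402}·d^1_{0,0}(0.6167)·e^{-i·0·4.1016}. Compute d first:
c=cos(0.6167/2)=0.952836, s=sin(0.6167/2)=0.303487; N=√[1·1·1·1]=1.000000
k: max(0,(0)−(0))=0 … min(1+(0),1−(0))=1
  k=0: (−1)^0·1.0000/(1)·0.9528^2·0.3035^0 = +0.907896
  k=1: (−1)^1·1.0000/(1)·0.9528^0·0.3035^2 = -0.092104
d^1_{0,0}(0.6167) = +0.907896 -0.092104 = +0.815791
|D^1_{0,0}|² = |d^1_{0,0}(β)|² = (+0.815791)² = 0.665516 (the z-rotation phases have unit modulus)

P=0.6655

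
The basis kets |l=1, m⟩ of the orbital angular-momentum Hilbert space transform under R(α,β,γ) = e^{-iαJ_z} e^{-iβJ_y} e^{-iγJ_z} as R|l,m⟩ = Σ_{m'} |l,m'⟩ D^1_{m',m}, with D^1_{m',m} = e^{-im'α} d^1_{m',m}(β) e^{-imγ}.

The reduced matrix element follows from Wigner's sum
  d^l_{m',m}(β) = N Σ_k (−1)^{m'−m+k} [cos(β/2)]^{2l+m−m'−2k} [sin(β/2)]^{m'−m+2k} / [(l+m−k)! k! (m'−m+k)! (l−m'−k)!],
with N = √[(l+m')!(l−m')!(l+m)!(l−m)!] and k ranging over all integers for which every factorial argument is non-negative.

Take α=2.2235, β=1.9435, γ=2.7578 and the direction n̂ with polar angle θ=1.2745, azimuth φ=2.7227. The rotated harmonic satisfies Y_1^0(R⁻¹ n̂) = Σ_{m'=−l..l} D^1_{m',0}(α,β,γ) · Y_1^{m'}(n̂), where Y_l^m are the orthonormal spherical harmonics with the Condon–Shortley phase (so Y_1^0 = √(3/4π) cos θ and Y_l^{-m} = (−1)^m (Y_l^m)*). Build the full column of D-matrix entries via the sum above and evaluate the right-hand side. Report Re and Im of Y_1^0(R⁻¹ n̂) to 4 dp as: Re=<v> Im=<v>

Re=0.3302 Im=0.0000

Need the full column D^1_{m',0} for m'=−1..1 at α=2.2235, β=1.9435, γ=2.7578.
cos(β/2)=0.563855, sin(β/2)=0.825874
d^1_{-1,0}: single k=1 term ⇒ +0.658561;  D = -0.399968+0.523190i
d^1_{0,0}: k∈[0..1] ⇒ +0.317933 -0.682067 = -0.364135;  D = -0.364135+0.000000i
d^1_{1,0}: single k=0 term ⇒ -0.658561;  D = +0.399968+0.523190i
Y_1^{m'}(θ=1.2745,φ=2.7227) and Σ D·Y over m':
  (-0.4000+0.5232i)·(-0.3019-0.1344i)  (-0.3641+0.0000i)·(+0.1427+0.0000i)  (+0.4000+0.5232i)·(+0.3019-0.1344i)
Y_1^0(R⁻¹ n̂) = +0.330168+0.000000i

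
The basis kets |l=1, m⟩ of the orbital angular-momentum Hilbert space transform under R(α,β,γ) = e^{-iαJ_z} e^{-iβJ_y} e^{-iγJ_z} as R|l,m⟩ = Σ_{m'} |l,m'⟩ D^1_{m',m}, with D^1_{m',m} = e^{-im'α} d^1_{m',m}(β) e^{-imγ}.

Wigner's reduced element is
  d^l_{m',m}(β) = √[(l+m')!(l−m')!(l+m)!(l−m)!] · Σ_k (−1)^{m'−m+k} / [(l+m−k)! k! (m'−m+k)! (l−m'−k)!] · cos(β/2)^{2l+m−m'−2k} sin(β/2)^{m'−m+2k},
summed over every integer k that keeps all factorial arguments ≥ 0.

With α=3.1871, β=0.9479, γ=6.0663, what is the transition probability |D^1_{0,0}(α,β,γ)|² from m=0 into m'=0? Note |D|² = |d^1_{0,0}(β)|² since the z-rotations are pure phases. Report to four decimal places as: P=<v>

P=0.3403

Split into d^1_{0,0}(β=0.9479) × two z-phases.
c=cos(0.9479/2)=0.889772, s=sin(0.9479/2)=0.456404; N=√[1·1·1·1]=1.000000
The bounds max(0,m−m')=0 and min(l+m,l−m')=1 give 2 terms
  k=0: (−1)^0·1.0000/(1)·0.8898^2·0.4564^0 = +0.791695
  k=1: (−1)^1·1.0000/(1)·0.8898^0·0.4564^2 = -0.208305
d^1_{0,0}(0.9479) = +0.791695 -0.208305 = +0.583390
|D^1_{0,0}|² = |d^1_{0,0}(β)|² = (+0.583390)² = 0.340344 (the z-rotation phases have unit modulus)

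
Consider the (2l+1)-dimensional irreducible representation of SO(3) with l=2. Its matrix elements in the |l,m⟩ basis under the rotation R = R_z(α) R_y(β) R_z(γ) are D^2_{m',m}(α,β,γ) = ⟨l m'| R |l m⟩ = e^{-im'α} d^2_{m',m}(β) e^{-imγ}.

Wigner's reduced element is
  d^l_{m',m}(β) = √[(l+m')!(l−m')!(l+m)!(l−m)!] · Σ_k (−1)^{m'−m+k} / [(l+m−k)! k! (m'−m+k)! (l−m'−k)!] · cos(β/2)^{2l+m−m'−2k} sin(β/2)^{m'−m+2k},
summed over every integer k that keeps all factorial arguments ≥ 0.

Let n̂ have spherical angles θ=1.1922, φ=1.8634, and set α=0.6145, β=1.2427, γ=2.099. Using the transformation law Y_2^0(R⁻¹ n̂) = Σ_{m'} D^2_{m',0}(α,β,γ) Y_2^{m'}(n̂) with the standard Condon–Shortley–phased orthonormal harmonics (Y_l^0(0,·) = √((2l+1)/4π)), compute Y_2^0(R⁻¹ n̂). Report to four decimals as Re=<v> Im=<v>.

Need the full column D^2_{m',0} for m'=−2..2 at α=0.6145, β=1.2427, γ=2.099.
cos(β/2)=0.813093, sin(β/2)=0.582133
d^2_{-2,0}: single k=2 term ⇒ +0.548784;  D = +0.183941+0.517039i
d^2_{-1,0}: k∈[1..2] ⇒ +0.766513 -0.392901 = +0.373611;  D = +0.305264+0.215406i
d^2_{0,0}: k∈[0..2] ⇒ +0.437081 -0.896160 +0.114839 = -0.344241;  D = -0.344241+0.000000i
d^2_{1,0}: k∈[0..1] ⇒ -0.766513 +0.392901 = -0.373611;  D = -0.305264+0.215406i
d^2_{2,0}: single k=0 term ⇒ +0.548784;  D = +0.183941-0.517039i
Y_2^{m'}(θ=1.1922,φ=1.8634) and Σ D·Y over m':
  (+0.1839+0.5170i)·(-0.2780+0.1842i)  (+0.3053+0.2154i)·(-0.0765-0.2540i)  (-0.3442+0.0000i)·(-0.1861+0.0000i)  (-0.3053+0.2154i)·(+0.0765-0.2540i)  (+0.1839-0.5170i)·(-0.2780-0.1842i)
Y_2^0(R⁻¹ n̂) = -0.165975-0.000000i

Re=-0.1660 Im=0.0000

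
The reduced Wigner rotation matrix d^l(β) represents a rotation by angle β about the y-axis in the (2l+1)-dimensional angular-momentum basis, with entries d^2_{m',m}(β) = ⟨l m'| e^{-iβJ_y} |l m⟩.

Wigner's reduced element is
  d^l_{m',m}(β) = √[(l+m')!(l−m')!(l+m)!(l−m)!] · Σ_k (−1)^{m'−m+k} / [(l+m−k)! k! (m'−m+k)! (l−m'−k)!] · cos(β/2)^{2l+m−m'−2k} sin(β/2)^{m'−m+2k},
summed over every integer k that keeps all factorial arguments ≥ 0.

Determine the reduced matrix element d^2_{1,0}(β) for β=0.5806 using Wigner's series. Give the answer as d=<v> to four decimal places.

d=-0.5617

d^2_{1,0}(β=0.5806) via Wigner's sum:
c=cos(0.5806/2)=0.958158, s=sin(0.5806/2)=0.286240; N=√[6·1·2·2]=4.898979
k∈{0,1} keeps every argument non-negative
  k=0: (−1)^1·4.8990/(2)·0.9582^3·0.2862^1 = -0.616761
  k=1: (−1)^2·4.8990/(2)·0.9582^1·0.2862^3 = +0.055043
d^2_{1,0}(0.5806) = -0.616761 +0.055043 = -0.561718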